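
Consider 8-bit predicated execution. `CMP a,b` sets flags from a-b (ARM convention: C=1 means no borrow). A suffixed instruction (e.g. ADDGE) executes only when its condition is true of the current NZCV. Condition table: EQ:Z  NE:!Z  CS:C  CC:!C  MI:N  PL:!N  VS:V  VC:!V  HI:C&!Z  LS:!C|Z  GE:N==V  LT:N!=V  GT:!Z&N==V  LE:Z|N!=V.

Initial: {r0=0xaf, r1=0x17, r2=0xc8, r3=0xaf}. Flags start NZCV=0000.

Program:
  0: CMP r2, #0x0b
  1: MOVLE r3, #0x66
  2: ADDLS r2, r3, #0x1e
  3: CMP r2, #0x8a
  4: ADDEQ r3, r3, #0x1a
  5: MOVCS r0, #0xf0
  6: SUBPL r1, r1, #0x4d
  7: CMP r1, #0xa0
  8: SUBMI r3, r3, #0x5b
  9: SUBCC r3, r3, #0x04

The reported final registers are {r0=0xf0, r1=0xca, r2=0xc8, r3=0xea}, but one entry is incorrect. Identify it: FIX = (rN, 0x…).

FIX = (r3, 0x66)

[0] flags=1010 → (cmp)
[1] flags=1010 LE?T → r3=0x66
[2] flags=1010 LS?F → skip
[3] flags=0010 → (cmp)
[4] flags=0010 EQ?F → skip
[5] flags=0010 CS?T → r0=0xf0
[6] flags=0010 PL?T → r1=0xca
[7] flags=0010 → (cmp)
[8] flags=0010 MI?F → skip
[9] flags=0010 CC?F → skip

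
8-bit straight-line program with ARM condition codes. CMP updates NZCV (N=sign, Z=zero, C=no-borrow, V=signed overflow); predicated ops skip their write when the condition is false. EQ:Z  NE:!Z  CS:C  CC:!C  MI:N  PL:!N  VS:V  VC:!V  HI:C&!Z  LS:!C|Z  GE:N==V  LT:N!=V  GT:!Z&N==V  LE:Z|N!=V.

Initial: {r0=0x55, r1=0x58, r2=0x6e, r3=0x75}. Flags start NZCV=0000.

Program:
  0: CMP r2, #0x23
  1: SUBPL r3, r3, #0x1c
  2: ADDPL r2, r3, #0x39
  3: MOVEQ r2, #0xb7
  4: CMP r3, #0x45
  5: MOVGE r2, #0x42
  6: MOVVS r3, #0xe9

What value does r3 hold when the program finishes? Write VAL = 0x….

VAL = 0x59

0: ✓ CMP  NZCV=0010
1: ✓ SUBPL  r3←0x59
2: ✓ ADDPL  r2←0x92
3: · MOVEQ
4: ✓ CMP  NZCV=0010
5: ✓ MOVGE  r2←0x42
6: · MOVVS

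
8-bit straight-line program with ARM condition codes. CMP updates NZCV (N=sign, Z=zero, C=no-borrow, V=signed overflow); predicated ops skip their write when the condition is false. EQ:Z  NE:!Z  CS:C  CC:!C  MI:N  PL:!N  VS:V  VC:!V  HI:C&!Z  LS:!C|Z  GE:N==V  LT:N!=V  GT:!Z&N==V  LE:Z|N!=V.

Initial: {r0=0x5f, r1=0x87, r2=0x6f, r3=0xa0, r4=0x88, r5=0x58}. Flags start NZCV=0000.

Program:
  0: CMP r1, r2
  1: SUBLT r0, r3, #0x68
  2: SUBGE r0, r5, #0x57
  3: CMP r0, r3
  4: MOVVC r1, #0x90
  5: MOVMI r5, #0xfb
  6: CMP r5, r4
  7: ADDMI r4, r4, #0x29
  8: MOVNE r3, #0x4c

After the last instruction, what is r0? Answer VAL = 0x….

VAL = 0x38

0: ✓ CMP  NZCV=0011
1: ✓ SUBLT  r0←0x38
2: · SUBGE
3: ✓ CMP  NZCV=1001
4: · MOVVC
5: ✓ MOVMI  r5←0xfb
6: ✓ CMP  NZCV=0010
7: · ADDMI
8: ✓ MOVNE  r3←0x4c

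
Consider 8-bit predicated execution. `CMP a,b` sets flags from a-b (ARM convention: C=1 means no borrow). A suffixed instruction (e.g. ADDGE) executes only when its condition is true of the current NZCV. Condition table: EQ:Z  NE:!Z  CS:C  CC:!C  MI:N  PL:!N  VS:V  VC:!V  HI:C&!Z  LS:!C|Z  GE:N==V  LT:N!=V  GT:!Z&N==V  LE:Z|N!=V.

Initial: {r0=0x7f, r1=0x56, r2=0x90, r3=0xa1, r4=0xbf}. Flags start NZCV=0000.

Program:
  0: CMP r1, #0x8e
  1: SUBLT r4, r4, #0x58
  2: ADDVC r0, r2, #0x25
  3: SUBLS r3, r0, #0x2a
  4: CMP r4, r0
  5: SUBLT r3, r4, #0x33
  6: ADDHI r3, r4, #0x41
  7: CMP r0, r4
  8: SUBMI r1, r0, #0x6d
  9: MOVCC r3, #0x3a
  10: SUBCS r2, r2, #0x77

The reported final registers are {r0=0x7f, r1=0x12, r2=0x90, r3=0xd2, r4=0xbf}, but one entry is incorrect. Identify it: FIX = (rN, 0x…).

0: ✓ CMP  NZCV=1001
1: · SUBLT
2: · ADDVC
3: ✓ SUBLS  r3←0x55
4: ✓ CMP  NZCV=0011
5: ✓ SUBLT  r3←0x8c
6: ✓ ADDHI  r3←0x00
7: ✓ CMP  NZCV=1001
8: ✓ SUBMI  r1←0x12
9: ✓ MOVCC  r3←0x3a
10: · SUBCS

FIX = (r3, 0x3a)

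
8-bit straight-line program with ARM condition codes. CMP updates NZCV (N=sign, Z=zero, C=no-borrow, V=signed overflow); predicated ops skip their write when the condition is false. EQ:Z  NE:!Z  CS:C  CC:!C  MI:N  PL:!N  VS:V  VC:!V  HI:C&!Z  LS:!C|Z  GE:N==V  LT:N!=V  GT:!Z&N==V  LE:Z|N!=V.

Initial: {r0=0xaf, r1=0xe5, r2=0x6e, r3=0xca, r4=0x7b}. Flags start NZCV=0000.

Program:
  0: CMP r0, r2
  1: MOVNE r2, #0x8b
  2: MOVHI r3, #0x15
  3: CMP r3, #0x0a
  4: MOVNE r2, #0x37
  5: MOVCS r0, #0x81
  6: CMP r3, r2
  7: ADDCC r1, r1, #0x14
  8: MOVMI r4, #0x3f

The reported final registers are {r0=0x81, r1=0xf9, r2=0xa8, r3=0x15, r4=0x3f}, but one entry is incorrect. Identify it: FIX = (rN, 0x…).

0: ✓ CMP  NZCV=0011
1: ✓ MOVNE  r2←0x8b
2: ✓ MOVHI  r3←0x15
3: ✓ CMP  NZCV=0010
4: ✓ MOVNE  r2←0x37
5: ✓ MOVCS  r0←0x81
6: ✓ CMP  NZCV=1000
7: ✓ ADDCC  r1←0xf9
8: ✓ MOVMI  r4←0x3f

FIX = (r2, 0x37)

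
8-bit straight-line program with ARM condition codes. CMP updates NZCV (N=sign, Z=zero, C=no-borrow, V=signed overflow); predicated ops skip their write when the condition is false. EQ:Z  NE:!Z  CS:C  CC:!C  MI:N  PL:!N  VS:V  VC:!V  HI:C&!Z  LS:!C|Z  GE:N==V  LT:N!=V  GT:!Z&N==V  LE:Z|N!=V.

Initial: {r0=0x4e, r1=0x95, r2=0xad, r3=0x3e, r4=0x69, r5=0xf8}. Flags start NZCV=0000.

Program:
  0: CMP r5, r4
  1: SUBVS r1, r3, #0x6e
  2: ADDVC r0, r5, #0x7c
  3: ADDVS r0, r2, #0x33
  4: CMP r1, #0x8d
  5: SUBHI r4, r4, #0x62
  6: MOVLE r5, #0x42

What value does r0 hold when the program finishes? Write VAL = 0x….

VAL = 0x74

0: ✓ CMP  NZCV=1010
1: · SUBVS
2: ✓ ADDVC  r0←0x74
3: · ADDVS
4: ✓ CMP  NZCV=0010
5: ✓ SUBHI  r4←0x07
6: · MOVLE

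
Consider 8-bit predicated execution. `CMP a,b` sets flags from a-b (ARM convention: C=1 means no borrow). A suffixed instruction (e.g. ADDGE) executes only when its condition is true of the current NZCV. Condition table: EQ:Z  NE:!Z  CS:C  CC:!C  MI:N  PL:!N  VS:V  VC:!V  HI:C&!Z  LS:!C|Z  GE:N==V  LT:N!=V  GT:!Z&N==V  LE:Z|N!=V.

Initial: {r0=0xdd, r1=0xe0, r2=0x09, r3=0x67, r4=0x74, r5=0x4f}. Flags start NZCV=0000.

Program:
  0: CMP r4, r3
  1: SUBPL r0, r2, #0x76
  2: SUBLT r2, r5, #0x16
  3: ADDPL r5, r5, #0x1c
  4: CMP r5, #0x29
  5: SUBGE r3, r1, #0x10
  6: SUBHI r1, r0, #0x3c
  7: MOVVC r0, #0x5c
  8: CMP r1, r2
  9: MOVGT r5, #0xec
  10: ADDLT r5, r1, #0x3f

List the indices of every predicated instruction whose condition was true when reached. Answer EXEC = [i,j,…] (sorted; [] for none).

EXEC = [1,3,5,6,7,9]

[0] flags=0010 → (cmp)
[1] flags=0010 PL?T → r0=0x93
[2] flags=0010 LT?F → skip
[3] flags=0010 PL?T → r5=0x6b
[4] flags=0010 → (cmp)
[5] flags=0010 GE?T → r3=0xd0
[6] flags=0010 HI?T → r1=0x57
[7] flags=0010 VC?T → r0=0x5c
[8] flags=0010 → (cmp)
[9] flags=0010 GT?T → r5=0xec
[10] flags=0010 LT?F → skip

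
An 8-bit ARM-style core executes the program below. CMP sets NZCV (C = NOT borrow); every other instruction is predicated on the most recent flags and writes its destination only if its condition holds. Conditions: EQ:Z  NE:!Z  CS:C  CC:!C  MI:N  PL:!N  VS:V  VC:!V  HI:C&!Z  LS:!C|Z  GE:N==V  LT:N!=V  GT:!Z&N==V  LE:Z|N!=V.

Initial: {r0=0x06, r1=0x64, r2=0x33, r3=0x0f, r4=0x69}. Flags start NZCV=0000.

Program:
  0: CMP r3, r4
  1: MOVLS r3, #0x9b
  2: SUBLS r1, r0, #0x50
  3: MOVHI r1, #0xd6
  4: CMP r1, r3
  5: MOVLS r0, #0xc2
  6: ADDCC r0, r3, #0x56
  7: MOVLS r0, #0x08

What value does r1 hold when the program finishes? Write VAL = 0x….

VAL = 0xb6

0: ✓ CMP  NZCV=1000
1: ✓ MOVLS  r3←0x9b
2: ✓ SUBLS  r1←0xb6
3: · MOVHI
4: ✓ CMP  NZCV=0010
5: · MOVLS
6: · ADDCC
7: · MOVLS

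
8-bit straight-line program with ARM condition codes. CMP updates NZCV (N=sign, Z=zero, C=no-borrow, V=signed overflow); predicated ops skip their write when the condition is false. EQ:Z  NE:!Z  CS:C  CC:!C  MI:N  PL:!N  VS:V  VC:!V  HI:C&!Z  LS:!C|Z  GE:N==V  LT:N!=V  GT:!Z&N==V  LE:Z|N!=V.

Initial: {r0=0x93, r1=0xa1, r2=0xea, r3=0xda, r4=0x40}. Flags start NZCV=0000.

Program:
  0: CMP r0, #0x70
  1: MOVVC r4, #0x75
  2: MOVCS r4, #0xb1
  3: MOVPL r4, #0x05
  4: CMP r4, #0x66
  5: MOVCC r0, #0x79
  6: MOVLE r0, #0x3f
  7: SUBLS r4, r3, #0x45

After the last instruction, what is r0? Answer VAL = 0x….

VAL = 0x3f

[0] flags=0011 → (cmp)
[1] flags=0011 VC?F → skip
[2] flags=0011 CS?T → r4=0xb1
[3] flags=0011 PL?T → r4=0x05
[4] flags=1000 → (cmp)
[5] flags=1000 CC?T → r0=0x79
[6] flags=1000 LE?T → r0=0x3f
[7] flags=1000 LS?T → r4=0x95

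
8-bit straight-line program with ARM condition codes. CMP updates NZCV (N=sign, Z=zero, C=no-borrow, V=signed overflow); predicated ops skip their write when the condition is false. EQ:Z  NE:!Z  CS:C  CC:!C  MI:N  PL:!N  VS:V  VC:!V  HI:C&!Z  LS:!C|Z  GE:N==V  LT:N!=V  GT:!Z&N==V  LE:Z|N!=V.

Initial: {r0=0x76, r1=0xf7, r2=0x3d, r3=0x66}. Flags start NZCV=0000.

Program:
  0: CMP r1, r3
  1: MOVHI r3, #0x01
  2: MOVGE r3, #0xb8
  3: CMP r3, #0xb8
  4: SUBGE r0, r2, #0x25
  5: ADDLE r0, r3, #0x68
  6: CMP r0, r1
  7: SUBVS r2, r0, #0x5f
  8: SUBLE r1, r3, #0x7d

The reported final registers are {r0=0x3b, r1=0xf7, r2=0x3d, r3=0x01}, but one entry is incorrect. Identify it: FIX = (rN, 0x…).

[0] flags=1010 → (cmp)
[1] flags=1010 HI?T → r3=0x01
[2] flags=1010 GE?F → skip
[3] flags=0000 → (cmp)
[4] flags=0000 GE?T → r0=0x18
[5] flags=0000 LE?F → skip
[6] flags=0000 → (cmp)
[7] flags=0000 VS?F → skip
[8] flags=0000 LE?F → skip

FIX = (r0, 0x18)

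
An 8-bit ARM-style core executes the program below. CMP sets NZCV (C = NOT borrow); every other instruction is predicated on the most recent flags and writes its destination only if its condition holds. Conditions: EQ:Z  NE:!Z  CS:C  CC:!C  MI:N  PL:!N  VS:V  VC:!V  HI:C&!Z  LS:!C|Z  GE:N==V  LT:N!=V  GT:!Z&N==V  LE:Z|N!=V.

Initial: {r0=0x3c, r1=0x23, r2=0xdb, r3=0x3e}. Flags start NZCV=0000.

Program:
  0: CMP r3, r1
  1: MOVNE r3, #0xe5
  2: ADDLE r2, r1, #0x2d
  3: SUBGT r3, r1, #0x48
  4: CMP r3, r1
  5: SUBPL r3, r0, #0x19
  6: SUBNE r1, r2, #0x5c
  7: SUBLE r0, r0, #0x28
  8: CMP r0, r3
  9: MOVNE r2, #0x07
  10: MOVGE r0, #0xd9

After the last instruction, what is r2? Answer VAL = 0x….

VAL = 0x07

0: ✓ CMP  NZCV=0010
1: ✓ MOVNE  r3←0xe5
2: · ADDLE
3: ✓ SUBGT  r3←0xdb
4: ✓ CMP  NZCV=1010
5: · SUBPL
6: ✓ SUBNE  r1←0x7f
7: ✓ SUBLE  r0←0x14
8: ✓ CMP  NZCV=0000
9: ✓ MOVNE  r2←0x07
10: ✓ MOVGE  r0←0xd9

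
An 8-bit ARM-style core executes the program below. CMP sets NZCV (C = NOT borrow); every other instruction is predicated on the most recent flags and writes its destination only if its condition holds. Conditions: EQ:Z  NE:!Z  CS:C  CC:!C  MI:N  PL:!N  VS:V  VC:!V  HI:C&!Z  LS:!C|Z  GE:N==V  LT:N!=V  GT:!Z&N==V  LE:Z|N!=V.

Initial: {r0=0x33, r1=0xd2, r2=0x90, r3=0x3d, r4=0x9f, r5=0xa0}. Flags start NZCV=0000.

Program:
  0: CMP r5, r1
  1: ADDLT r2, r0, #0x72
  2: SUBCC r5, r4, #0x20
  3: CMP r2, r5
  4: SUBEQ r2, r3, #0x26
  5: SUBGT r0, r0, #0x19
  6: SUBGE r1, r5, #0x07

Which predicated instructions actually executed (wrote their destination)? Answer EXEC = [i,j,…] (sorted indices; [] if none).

EXEC = [1,2]

[0] flags=1000 → (cmp)
[1] flags=1000 LT?T → r2=0xa5
[2] flags=1000 CC?T → r5=0x7f
[3] flags=0011 → (cmp)
[4] flags=0011 EQ?F → skip
[5] flags=0011 GT?F → skip
[6] flags=0011 GE?F → skip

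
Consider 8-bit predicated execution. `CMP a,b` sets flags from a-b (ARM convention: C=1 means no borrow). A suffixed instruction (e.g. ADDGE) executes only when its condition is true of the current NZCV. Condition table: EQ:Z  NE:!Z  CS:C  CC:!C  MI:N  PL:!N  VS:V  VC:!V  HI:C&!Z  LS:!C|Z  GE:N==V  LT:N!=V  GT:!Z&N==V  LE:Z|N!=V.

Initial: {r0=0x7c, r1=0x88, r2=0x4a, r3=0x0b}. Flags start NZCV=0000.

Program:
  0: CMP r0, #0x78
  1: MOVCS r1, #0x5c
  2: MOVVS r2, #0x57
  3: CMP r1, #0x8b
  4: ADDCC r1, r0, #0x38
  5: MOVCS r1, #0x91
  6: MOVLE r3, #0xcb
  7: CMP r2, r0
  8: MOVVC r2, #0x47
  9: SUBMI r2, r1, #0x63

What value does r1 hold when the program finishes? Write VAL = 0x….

VAL = 0xb4

[0] flags=0010 → (cmp)
[1] flags=0010 CS?T → r1=0x5c
[2] flags=0010 VS?F → skip
[3] flags=1001 → (cmp)
[4] flags=1001 CC?T → r1=0xb4
[5] flags=1001 CS?F → skip
[6] flags=1001 LE?F → skip
[7] flags=1000 → (cmp)
[8] flags=1000 VC?T → r2=0x47
[9] flags=1000 MI?T → r2=0x51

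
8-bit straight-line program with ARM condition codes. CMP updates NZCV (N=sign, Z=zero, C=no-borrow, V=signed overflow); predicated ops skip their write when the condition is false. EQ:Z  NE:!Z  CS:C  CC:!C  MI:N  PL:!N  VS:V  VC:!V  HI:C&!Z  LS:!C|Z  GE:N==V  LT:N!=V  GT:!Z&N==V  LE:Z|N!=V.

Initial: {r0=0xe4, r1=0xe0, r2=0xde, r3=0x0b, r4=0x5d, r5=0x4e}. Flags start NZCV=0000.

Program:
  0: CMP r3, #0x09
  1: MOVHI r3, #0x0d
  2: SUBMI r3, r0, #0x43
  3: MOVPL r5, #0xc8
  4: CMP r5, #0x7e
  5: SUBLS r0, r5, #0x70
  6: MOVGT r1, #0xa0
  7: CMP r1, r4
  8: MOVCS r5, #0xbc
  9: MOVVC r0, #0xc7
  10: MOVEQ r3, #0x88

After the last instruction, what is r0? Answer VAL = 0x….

0: ✓ CMP  NZCV=0010
1: ✓ MOVHI  r3←0x0d
2: · SUBMI
3: ✓ MOVPL  r5←0xc8
4: ✓ CMP  NZCV=0011
5: · SUBLS
6: · MOVGT
7: ✓ CMP  NZCV=1010
8: ✓ MOVCS  r5←0xbc
9: ✓ MOVVC  r0←0xc7
10: · MOVEQ

VAL = 0xc7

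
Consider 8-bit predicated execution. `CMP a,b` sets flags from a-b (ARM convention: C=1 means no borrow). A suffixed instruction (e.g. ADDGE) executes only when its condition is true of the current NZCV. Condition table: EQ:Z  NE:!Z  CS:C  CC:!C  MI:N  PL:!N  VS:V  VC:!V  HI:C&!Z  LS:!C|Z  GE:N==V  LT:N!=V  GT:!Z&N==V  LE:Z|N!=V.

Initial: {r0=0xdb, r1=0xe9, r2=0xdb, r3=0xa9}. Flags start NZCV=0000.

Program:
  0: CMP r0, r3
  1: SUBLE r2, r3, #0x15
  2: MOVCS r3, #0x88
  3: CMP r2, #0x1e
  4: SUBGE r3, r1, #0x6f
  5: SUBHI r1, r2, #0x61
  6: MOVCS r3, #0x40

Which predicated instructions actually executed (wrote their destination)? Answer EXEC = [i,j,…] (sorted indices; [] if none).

EXEC = [2,5,6]

0: ✓ CMP  NZCV=0010
1: · SUBLE
2: ✓ MOVCS  r3←0x88
3: ✓ CMP  NZCV=1010
4: · SUBGE
5: ✓ SUBHI  r1←0x7a
6: ✓ MOVCS  r3←0x40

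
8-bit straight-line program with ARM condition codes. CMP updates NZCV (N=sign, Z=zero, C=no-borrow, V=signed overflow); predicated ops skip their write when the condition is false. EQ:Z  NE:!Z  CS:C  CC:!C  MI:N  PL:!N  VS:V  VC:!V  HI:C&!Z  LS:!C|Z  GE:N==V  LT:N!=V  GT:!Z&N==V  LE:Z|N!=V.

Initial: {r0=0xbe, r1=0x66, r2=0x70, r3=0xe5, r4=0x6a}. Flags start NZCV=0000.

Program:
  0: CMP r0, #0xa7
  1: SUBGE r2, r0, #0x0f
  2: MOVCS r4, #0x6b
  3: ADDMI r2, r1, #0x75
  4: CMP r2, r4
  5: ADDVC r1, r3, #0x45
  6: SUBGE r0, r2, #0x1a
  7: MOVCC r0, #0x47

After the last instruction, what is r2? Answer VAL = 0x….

VAL = 0xaf

[0] flags=0010 → (cmp)
[1] flags=0010 GE?T → r2=0xaf
[2] flags=0010 CS?T → r4=0x6b
[3] flags=0010 MI?F → skip
[4] flags=0011 → (cmp)
[5] flags=0011 VC?F → skip
[6] flags=0011 GE?F → skip
[7] flags=0011 CC?F → skip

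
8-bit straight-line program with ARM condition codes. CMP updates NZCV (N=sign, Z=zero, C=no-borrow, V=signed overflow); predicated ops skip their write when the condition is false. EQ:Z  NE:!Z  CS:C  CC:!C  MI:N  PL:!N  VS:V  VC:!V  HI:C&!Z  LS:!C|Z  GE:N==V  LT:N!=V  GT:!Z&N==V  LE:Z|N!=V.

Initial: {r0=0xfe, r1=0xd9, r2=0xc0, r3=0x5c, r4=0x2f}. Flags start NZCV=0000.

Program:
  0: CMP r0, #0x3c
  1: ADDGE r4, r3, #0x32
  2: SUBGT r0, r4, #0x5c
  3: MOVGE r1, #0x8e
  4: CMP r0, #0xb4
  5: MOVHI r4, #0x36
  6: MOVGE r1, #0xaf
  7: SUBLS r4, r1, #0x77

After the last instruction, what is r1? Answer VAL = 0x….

VAL = 0xaf

0: ✓ CMP  NZCV=1010
1: · ADDGE
2: · SUBGT
3: · MOVGE
4: ✓ CMP  NZCV=0010
5: ✓ MOVHI  r4←0x36
6: ✓ MOVGE  r1←0xaf
7: · SUBLS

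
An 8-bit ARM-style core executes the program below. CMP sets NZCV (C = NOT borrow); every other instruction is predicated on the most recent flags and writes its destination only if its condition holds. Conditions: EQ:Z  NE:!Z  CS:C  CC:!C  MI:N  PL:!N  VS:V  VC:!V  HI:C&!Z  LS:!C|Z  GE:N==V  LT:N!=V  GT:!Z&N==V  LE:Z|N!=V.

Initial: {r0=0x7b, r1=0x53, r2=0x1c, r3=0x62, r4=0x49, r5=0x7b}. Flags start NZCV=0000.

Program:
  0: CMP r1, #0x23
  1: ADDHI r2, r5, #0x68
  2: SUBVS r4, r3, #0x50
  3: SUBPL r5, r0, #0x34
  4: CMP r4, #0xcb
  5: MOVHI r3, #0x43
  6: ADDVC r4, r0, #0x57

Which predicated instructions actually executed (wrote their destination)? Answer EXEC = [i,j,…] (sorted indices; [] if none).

EXEC = [1,3,6]

[0] flags=0010 → (cmp)
[1] flags=0010 HI?T → r2=0xe3
[2] flags=0010 VS?F → skip
[3] flags=0010 PL?T → r5=0x47
[4] flags=0000 → (cmp)
[5] flags=0000 HI?F → skip
[6] flags=0000 VC?T → r4=0xd2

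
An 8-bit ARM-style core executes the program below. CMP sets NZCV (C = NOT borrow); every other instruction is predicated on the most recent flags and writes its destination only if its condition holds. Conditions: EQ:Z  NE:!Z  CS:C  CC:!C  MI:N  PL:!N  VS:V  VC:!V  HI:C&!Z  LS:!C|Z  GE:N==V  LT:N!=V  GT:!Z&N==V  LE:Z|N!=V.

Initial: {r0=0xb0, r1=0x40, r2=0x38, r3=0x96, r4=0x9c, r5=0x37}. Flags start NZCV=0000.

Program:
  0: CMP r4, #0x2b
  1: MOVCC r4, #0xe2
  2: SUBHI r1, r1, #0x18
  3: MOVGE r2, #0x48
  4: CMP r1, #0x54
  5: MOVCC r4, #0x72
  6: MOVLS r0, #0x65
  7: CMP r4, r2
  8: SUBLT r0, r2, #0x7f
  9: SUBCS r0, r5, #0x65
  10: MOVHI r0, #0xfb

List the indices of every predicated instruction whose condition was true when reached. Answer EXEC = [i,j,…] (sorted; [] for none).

0: ✓ CMP  NZCV=0011
1: · MOVCC
2: ✓ SUBHI  r1←0x28
3: · MOVGE
4: ✓ CMP  NZCV=1000
5: ✓ MOVCC  r4←0x72
6: ✓ MOVLS  r0←0x65
7: ✓ CMP  NZCV=0010
8: · SUBLT
9: ✓ SUBCS  r0←0xd2
10: ✓ MOVHI  r0←0xfb

EXEC = [2,5,6,9,10]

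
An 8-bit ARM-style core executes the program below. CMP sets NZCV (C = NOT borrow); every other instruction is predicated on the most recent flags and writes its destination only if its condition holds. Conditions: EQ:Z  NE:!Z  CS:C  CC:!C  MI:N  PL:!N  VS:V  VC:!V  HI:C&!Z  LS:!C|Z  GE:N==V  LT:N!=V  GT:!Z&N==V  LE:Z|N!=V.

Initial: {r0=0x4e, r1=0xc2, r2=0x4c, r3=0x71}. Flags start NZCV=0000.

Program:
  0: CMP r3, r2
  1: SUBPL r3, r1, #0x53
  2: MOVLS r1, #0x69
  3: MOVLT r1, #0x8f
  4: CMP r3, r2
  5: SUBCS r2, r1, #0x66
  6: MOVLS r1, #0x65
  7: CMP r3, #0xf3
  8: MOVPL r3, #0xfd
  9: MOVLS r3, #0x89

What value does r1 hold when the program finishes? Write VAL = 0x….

0: ✓ CMP  NZCV=0010
1: ✓ SUBPL  r3←0x6f
2: · MOVLS
3: · MOVLT
4: ✓ CMP  NZCV=0010
5: ✓ SUBCS  r2←0x5c
6: · MOVLS
7: ✓ CMP  NZCV=0000
8: ✓ MOVPL  r3←0xfd
9: ✓ MOVLS  r3←0x89

VAL = 0xc2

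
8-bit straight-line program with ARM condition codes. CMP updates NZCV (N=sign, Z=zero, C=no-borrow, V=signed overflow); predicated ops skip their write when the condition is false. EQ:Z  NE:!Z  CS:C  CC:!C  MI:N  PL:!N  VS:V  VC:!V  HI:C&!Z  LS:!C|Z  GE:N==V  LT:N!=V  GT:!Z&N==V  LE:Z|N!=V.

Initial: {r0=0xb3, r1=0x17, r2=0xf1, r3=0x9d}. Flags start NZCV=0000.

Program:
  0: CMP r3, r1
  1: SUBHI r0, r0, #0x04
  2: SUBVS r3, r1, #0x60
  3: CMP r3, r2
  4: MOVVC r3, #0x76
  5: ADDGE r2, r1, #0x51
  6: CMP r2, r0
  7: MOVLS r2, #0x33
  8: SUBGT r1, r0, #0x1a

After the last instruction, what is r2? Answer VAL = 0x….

VAL = 0xf1

[0] flags=1010 → (cmp)
[1] flags=1010 HI?T → r0=0xaf
[2] flags=1010 VS?F → skip
[3] flags=1000 → (cmp)
[4] flags=1000 VC?T → r3=0x76
[5] flags=1000 GE?F → skip
[6] flags=0010 → (cmp)
[7] flags=0010 LS?F → skip
[8] flags=0010 GT?T → r1=0x95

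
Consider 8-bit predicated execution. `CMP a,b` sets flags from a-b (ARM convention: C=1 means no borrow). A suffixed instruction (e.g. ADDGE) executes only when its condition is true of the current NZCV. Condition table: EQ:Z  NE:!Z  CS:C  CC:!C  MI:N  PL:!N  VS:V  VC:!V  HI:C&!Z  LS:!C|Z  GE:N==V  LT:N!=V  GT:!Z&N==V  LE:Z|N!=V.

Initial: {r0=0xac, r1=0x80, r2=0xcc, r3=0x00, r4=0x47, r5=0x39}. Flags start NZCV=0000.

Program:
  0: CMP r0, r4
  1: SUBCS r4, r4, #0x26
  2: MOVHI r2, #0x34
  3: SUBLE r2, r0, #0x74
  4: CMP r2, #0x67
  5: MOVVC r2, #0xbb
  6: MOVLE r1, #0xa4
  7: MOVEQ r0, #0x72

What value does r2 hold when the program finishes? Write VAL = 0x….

VAL = 0xbb

0: ✓ CMP  NZCV=0011
1: ✓ SUBCS  r4←0x21
2: ✓ MOVHI  r2←0x34
3: ✓ SUBLE  r2←0x38
4: ✓ CMP  NZCV=1000
5: ✓ MOVVC  r2←0xbb
6: ✓ MOVLE  r1←0xa4
7: · MOVEQ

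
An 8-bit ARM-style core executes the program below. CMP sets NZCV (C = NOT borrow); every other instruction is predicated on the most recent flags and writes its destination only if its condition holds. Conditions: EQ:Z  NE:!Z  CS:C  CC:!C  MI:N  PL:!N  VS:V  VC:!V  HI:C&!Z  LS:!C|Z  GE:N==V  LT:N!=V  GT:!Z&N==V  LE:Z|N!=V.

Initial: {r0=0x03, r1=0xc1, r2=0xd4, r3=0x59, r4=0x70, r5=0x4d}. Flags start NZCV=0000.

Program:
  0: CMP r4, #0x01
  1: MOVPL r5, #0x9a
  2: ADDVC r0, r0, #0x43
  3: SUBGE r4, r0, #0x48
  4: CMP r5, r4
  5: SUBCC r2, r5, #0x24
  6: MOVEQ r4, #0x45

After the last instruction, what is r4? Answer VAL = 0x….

VAL = 0xfe

[0] flags=0010 → (cmp)
[1] flags=0010 PL?T → r5=0x9a
[2] flags=0010 VC?T → r0=0x46
[3] flags=0010 GE?T → r4=0xfe
[4] flags=1000 → (cmp)
[5] flags=1000 CC?T → r2=0x76
[6] flags=1000 EQ?F → skip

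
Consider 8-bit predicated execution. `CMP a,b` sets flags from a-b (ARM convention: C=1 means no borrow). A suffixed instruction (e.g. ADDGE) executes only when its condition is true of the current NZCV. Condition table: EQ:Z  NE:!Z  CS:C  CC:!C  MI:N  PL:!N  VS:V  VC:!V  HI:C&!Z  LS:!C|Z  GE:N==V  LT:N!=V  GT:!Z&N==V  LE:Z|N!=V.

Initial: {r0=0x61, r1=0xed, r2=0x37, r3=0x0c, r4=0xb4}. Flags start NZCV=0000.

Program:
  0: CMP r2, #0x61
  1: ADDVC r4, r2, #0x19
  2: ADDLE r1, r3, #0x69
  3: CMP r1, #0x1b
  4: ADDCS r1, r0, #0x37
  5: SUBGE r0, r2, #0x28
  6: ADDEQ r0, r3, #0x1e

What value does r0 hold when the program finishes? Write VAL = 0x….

VAL = 0x0f

[0] flags=1000 → (cmp)
[1] flags=1000 VC?T → r4=0x50
[2] flags=1000 LE?T → r1=0x75
[3] flags=0010 → (cmp)
[4] flags=0010 CS?T → r1=0x98
[5] flags=0010 GE?T → r0=0x0f
[6] flags=0010 EQ?F → skip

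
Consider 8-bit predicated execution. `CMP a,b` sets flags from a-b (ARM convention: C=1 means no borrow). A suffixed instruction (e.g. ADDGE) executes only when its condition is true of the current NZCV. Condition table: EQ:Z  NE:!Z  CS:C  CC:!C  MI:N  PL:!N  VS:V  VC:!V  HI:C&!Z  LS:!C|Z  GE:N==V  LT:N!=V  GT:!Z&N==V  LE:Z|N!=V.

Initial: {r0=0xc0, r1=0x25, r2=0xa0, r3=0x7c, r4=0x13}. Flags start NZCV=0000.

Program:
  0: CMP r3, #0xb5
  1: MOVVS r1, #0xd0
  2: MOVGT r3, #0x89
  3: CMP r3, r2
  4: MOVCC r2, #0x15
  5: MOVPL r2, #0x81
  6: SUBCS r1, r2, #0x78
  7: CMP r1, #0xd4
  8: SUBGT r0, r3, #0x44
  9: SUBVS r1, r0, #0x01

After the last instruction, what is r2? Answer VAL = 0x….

VAL = 0x15

0: ✓ CMP  NZCV=1001
1: ✓ MOVVS  r1←0xd0
2: ✓ MOVGT  r3←0x89
3: ✓ CMP  NZCV=1000
4: ✓ MOVCC  r2←0x15
5: · MOVPL
6: · SUBCS
7: ✓ CMP  NZCV=1000
8: · SUBGT
9: · SUBVS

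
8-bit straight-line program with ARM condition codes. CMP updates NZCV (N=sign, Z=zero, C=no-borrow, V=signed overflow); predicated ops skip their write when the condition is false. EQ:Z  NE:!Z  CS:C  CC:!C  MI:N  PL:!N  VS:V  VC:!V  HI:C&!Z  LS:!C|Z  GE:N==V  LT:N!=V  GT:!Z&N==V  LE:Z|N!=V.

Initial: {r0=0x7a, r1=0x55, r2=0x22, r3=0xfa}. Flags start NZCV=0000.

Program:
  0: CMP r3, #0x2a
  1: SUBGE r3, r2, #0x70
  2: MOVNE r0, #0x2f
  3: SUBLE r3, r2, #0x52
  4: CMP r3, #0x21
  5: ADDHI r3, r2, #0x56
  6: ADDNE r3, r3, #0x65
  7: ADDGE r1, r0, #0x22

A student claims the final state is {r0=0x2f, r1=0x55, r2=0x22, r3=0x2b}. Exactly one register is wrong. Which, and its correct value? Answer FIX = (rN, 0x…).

FIX = (r3, 0xdd)

0: ✓ CMP  NZCV=1010
1: · SUBGE
2: ✓ MOVNE  r0←0x2f
3: ✓ SUBLE  r3←0xd0
4: ✓ CMP  NZCV=1010
5: ✓ ADDHI  r3←0x78
6: ✓ ADDNE  r3←0xdd
7: · ADDGE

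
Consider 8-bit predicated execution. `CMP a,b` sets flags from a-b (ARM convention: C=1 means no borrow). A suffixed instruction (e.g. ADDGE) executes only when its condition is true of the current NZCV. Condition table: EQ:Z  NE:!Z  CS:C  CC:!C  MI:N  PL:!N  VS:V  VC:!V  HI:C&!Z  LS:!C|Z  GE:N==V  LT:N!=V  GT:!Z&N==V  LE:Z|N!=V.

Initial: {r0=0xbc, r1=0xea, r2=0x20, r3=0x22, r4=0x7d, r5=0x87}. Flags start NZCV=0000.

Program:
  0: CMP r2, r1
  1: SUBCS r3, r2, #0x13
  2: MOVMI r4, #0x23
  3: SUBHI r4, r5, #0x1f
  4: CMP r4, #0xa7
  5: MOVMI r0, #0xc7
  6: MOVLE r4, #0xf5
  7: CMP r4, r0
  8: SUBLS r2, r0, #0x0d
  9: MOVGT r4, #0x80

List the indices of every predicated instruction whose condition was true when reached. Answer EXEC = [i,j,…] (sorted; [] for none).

EXEC = [5,8,9]

0: ✓ CMP  NZCV=0000
1: · SUBCS
2: · MOVMI
3: · SUBHI
4: ✓ CMP  NZCV=1001
5: ✓ MOVMI  r0←0xc7
6: · MOVLE
7: ✓ CMP  NZCV=1001
8: ✓ SUBLS  r2←0xba
9: ✓ MOVGT  r4←0x80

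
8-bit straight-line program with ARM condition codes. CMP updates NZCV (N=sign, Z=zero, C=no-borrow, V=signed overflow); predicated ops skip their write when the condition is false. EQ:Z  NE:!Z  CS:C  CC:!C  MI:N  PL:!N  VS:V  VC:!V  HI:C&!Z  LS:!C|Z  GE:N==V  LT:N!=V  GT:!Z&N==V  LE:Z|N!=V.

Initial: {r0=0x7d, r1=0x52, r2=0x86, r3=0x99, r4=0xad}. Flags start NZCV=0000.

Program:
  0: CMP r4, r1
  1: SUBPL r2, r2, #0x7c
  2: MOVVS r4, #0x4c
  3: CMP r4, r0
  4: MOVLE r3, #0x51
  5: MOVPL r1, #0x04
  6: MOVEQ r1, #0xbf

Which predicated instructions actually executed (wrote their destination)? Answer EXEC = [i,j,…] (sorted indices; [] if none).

[0] flags=0011 → (cmp)
[1] flags=0011 PL?T → r2=0x0a
[2] flags=0011 VS?T → r4=0x4c
[3] flags=1000 → (cmp)
[4] flags=1000 LE?T → r3=0x51
[5] flags=1000 PL?F → skip
[6] flags=1000 EQ?F → skip

EXEC = [1,2,4]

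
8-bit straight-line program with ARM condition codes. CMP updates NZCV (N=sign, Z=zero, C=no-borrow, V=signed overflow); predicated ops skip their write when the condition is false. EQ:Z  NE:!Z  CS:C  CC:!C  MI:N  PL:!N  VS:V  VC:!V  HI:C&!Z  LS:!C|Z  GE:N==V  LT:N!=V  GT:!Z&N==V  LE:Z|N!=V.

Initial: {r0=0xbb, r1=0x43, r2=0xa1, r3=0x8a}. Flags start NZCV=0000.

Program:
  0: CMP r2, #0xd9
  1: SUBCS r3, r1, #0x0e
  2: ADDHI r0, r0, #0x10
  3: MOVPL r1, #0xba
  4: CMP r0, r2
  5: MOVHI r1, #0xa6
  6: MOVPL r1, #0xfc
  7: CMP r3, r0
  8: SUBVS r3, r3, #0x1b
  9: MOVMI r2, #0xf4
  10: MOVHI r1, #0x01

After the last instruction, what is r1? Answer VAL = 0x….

0: ✓ CMP  NZCV=1000
1: · SUBCS
2: · ADDHI
3: · MOVPL
4: ✓ CMP  NZCV=0010
5: ✓ MOVHI  r1←0xa6
6: ✓ MOVPL  r1←0xfc
7: ✓ CMP  NZCV=1000
8: · SUBVS
9: ✓ MOVMI  r2←0xf4
10: · MOVHI

VAL = 0xfc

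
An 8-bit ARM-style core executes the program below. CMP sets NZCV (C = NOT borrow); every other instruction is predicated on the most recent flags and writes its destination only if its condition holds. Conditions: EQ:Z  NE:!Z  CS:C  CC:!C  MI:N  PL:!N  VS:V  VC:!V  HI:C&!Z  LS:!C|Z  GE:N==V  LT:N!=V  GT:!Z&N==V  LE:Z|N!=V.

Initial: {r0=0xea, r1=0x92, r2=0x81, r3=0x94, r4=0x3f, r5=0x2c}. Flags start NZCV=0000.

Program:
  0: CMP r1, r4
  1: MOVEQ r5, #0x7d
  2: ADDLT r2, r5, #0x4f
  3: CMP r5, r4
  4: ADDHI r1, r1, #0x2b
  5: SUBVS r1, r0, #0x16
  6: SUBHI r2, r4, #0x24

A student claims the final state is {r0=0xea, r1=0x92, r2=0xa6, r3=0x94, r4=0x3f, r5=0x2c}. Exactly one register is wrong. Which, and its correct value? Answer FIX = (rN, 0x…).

FIX = (r2, 0x7b)

[0] flags=0011 → (cmp)
[1] flags=0011 EQ?F → skip
[2] flags=0011 LT?T → r2=0x7b
[3] flags=1000 → (cmp)
[4] flags=1000 HI?F → skip
[5] flags=1000 VS?F → skip
[6] flags=1000 HI?F → skip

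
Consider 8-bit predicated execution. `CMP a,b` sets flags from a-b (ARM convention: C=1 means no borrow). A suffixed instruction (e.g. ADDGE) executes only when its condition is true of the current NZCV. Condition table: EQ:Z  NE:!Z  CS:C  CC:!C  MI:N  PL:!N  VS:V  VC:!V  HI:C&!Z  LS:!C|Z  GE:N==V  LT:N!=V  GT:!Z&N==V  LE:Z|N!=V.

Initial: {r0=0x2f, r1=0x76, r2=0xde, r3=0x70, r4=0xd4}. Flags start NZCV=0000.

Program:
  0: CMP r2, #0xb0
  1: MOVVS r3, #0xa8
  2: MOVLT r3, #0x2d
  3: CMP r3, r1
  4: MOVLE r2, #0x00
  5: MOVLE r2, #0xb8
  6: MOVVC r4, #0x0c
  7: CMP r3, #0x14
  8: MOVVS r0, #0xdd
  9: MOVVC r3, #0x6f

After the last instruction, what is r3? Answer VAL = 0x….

[0] flags=0010 → (cmp)
[1] flags=0010 VS?F → skip
[2] flags=0010 LT?F → skip
[3] flags=1000 → (cmp)
[4] flags=1000 LE?T → r2=0x00
[5] flags=1000 LE?T → r2=0xb8
[6] flags=1000 VC?T → r4=0x0c
[7] flags=0010 → (cmp)
[8] flags=0010 VS?F → skip
[9] flags=0010 VC?T → r3=0x6f

VAL = 0x6f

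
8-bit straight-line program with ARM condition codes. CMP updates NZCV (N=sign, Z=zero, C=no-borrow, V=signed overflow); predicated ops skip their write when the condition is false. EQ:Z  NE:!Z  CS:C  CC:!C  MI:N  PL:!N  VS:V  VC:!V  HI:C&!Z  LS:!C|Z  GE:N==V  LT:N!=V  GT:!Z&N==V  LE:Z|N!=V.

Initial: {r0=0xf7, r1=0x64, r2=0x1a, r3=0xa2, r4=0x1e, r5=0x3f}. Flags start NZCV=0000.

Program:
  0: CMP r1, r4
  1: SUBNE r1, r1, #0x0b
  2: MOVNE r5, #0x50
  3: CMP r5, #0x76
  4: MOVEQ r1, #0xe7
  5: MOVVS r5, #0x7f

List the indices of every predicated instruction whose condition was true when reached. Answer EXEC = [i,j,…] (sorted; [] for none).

EXEC = [1,2]

0: ✓ CMP  NZCV=0010
1: ✓ SUBNE  r1←0x59
2: ✓ MOVNE  r5←0x50
3: ✓ CMP  NZCV=1000
4: · MOVEQ
5: · MOVVS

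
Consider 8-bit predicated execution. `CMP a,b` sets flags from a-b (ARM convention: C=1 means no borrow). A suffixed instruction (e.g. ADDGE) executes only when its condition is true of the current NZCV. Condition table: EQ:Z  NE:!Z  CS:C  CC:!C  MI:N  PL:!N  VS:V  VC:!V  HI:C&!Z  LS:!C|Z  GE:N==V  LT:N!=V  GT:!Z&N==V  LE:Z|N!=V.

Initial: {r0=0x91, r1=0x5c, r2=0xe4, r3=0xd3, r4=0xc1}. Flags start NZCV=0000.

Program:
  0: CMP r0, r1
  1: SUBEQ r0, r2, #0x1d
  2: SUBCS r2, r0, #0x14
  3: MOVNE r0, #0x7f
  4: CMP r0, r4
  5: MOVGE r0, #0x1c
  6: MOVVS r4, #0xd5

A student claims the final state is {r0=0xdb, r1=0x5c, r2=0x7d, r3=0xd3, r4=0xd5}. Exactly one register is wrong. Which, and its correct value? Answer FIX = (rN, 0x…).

FIX = (r0, 0x1c)

[0] flags=0011 → (cmp)
[1] flags=0011 EQ?F → skip
[2] flags=0011 CS?T → r2=0x7d
[3] flags=0011 NE?T → r0=0x7f
[4] flags=1001 → (cmp)
[5] flags=1001 GE?T → r0=0x1c
[6] flags=1001 VS?T → r4=0xd5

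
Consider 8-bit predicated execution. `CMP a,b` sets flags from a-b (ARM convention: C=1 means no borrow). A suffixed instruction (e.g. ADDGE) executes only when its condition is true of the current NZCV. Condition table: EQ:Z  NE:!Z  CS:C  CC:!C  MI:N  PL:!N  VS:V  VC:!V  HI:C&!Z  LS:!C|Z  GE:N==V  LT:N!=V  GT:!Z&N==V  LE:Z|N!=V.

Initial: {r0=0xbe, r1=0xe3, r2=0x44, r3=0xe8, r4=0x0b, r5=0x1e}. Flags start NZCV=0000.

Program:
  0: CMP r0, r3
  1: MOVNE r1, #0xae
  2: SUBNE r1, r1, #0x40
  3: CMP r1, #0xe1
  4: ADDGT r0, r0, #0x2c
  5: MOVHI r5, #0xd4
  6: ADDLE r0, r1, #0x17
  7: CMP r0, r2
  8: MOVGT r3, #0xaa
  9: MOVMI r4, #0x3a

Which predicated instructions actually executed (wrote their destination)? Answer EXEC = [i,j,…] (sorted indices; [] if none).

[0] flags=1000 → (cmp)
[1] flags=1000 NE?T → r1=0xae
[2] flags=1000 NE?T → r1=0x6e
[3] flags=1001 → (cmp)
[4] flags=1001 GT?T → r0=0xea
[5] flags=1001 HI?F → skip
[6] flags=1001 LE?F → skip
[7] flags=1010 → (cmp)
[8] flags=1010 GT?F → skip
[9] flags=1010 MI?T → r4=0x3a

EXEC = [1,2,4,9]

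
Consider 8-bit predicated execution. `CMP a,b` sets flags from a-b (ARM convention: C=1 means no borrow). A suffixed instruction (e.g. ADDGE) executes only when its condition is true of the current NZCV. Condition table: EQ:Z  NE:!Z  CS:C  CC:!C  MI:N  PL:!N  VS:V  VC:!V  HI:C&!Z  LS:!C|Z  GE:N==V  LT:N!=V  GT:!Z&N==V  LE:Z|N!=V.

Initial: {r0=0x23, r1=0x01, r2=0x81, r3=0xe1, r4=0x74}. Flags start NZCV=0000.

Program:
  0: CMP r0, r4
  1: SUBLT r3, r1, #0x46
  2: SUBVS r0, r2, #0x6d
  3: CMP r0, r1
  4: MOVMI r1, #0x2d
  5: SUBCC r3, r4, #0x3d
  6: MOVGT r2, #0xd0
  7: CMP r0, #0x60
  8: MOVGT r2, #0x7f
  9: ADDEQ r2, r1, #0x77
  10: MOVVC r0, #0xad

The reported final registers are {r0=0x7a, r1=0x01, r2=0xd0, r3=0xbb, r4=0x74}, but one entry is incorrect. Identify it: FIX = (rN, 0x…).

FIX = (r0, 0xad)

[0] flags=1000 → (cmp)
[1] flags=1000 LT?T → r3=0xbb
[2] flags=1000 VS?F → skip
[3] flags=0010 → (cmp)
[4] flags=0010 MI?F → skip
[5] flags=0010 CC?F → skip
[6] flags=0010 GT?T → r2=0xd0
[7] flags=1000 → (cmp)
[8] flags=1000 GT?F → skip
[9] flags=1000 EQ?F → skip
[10] flags=1000 VC?T → r0=0xad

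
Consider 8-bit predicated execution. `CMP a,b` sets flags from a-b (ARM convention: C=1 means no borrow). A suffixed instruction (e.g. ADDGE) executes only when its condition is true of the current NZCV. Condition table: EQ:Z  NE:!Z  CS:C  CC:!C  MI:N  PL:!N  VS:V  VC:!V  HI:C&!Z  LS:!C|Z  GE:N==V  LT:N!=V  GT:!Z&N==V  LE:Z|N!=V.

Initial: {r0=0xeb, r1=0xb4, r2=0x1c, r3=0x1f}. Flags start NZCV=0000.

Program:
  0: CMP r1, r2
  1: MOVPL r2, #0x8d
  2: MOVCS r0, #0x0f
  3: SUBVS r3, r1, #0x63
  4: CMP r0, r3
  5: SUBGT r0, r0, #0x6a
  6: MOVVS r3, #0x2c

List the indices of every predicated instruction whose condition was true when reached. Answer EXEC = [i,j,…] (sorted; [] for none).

EXEC = [2]

0: ✓ CMP  NZCV=1010
1: · MOVPL
2: ✓ MOVCS  r0←0x0f
3: · SUBVS
4: ✓ CMP  NZCV=1000
5: · SUBGT
6: · MOVVS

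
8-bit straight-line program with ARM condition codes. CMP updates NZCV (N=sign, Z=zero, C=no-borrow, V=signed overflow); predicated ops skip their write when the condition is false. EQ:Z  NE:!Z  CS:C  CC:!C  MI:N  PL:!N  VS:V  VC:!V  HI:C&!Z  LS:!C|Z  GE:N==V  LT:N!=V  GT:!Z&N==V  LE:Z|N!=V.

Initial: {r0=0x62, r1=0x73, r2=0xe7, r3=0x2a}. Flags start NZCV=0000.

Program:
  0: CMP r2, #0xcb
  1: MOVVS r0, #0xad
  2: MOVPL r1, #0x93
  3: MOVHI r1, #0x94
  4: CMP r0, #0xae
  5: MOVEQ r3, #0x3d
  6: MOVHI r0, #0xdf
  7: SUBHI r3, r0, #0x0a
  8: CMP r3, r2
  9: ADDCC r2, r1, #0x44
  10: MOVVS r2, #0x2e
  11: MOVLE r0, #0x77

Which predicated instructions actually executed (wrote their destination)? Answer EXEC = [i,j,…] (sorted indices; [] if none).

0: ✓ CMP  NZCV=0010
1: · MOVVS
2: ✓ MOVPL  r1←0x93
3: ✓ MOVHI  r1←0x94
4: ✓ CMP  NZCV=1001
5: · MOVEQ
6: · MOVHI
7: · SUBHI
8: ✓ CMP  NZCV=0000
9: ✓ ADDCC  r2←0xd8
10: · MOVVS
11: · MOVLE

EXEC = [2,3,9]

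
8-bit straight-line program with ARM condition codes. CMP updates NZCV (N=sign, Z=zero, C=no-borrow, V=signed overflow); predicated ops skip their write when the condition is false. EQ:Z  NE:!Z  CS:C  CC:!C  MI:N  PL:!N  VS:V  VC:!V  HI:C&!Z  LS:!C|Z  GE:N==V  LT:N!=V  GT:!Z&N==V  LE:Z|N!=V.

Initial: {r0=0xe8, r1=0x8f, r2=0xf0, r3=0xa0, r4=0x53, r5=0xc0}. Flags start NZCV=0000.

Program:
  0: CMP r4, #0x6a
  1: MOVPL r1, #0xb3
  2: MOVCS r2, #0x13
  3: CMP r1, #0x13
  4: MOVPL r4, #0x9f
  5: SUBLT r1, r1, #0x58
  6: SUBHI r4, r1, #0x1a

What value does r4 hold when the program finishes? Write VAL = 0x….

VAL = 0x1d

[0] flags=1000 → (cmp)
[1] flags=1000 PL?F → skip
[2] flags=1000 CS?F → skip
[3] flags=0011 → (cmp)
[4] flags=0011 PL?T → r4=0x9f
[5] flags=0011 LT?T → r1=0x37
[6] flags=0011 HI?T → r4=0x1d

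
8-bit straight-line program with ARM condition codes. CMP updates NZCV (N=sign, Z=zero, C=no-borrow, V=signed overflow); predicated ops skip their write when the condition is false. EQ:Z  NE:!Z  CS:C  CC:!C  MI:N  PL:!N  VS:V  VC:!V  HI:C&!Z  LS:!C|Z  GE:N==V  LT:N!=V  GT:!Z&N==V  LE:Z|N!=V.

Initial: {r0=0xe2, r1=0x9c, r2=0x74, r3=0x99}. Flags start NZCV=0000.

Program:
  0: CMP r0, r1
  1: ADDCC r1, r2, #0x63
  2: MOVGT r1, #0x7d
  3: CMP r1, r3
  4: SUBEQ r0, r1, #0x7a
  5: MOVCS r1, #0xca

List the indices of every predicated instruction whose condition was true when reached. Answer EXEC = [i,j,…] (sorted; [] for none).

EXEC = [2]

[0] flags=0010 → (cmp)
[1] flags=0010 CC?F → skip
[2] flags=0010 GT?T → r1=0x7d
[3] flags=1001 → (cmp)
[4] flags=1001 EQ?F → skip
[5] flags=1001 CS?F → skip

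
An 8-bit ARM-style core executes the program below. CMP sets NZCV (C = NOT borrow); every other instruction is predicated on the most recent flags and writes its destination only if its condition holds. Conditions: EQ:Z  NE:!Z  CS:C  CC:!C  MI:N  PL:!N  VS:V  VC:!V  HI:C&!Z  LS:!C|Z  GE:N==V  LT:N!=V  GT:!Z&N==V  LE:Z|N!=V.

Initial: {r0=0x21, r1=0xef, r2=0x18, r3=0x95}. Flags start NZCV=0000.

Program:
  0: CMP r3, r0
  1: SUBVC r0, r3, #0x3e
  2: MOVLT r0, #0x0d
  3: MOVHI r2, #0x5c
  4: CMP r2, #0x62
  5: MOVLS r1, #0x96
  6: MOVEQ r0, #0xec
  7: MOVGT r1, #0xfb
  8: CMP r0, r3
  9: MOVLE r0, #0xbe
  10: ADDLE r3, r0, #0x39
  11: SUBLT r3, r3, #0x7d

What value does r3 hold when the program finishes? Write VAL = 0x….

VAL = 0x95

[0] flags=0011 → (cmp)
[1] flags=0011 VC?F → skip
[2] flags=0011 LT?T → r0=0x0d
[3] flags=0011 HI?T → r2=0x5c
[4] flags=1000 → (cmp)
[5] flags=1000 LS?T → r1=0x96
[6] flags=1000 EQ?F → skip
[7] flags=1000 GT?F → skip
[8] flags=0000 → (cmp)
[9] flags=0000 LE?F → skip
[10] flags=0000 LE?F → skip
[11] flags=0000 LT?F → skip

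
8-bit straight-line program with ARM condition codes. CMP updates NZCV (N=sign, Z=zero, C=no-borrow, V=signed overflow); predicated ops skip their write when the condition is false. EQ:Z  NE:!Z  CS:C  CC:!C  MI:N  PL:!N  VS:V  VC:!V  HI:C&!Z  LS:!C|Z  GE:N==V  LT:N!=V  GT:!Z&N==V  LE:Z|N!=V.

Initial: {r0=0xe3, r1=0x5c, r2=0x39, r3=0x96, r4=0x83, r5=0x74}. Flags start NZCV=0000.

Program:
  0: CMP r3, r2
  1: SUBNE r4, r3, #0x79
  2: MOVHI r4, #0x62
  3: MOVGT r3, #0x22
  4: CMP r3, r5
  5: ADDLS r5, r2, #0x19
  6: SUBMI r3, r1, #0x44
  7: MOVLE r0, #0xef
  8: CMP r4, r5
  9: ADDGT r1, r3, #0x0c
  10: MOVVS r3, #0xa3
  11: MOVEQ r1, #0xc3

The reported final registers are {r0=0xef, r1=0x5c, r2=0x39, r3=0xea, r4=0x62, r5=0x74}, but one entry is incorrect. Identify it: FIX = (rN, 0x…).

FIX = (r3, 0x96)

0: ✓ CMP  NZCV=0011
1: ✓ SUBNE  r4←0x1d
2: ✓ MOVHI  r4←0x62
3: · MOVGT
4: ✓ CMP  NZCV=0011
5: · ADDLS
6: · SUBMI
7: ✓ MOVLE  r0←0xef
8: ✓ CMP  NZCV=1000
9: · ADDGT
10: · MOVVS
11: · MOVEQ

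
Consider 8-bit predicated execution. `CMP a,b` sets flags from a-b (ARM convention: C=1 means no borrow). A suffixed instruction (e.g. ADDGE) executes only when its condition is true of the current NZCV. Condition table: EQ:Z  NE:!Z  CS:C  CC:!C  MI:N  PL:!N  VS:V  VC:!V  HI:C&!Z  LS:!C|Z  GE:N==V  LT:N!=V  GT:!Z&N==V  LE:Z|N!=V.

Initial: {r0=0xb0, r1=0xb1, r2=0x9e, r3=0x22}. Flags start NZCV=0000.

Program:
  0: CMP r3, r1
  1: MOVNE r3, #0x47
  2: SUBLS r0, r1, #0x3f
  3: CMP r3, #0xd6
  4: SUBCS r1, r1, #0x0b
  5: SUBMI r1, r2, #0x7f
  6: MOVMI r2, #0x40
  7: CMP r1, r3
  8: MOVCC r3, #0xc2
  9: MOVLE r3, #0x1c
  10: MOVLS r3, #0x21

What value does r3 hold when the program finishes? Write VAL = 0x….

VAL = 0x1c

[0] flags=0000 → (cmp)
[1] flags=0000 NE?T → r3=0x47
[2] flags=0000 LS?T → r0=0x72
[3] flags=0000 → (cmp)
[4] flags=0000 CS?F → skip
[5] flags=0000 MI?F → skip
[6] flags=0000 MI?F → skip
[7] flags=0011 → (cmp)
[8] flags=0011 CC?F → skip
[9] flags=0011 LE?T → r3=0x1c
[10] flags=0011 LS?F → skip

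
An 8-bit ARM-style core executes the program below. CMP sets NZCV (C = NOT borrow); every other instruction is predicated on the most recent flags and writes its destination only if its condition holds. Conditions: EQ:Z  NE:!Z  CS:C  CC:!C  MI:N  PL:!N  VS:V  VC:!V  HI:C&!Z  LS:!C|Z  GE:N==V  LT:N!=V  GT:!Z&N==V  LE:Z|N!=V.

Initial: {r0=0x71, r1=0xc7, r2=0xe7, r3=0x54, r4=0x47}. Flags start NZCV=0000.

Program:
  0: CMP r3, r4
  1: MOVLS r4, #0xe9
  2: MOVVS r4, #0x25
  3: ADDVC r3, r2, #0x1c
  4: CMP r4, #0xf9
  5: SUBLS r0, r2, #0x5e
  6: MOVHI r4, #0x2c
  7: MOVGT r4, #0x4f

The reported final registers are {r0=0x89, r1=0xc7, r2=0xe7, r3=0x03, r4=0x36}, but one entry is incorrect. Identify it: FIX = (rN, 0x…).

0: ✓ CMP  NZCV=0010
1: · MOVLS
2: · MOVVS
3: ✓ ADDVC  r3←0x03
4: ✓ CMP  NZCV=0000
5: ✓ SUBLS  r0←0x89
6: · MOVHI
7: ✓ MOVGT  r4←0x4f

FIX = (r4, 0x4f)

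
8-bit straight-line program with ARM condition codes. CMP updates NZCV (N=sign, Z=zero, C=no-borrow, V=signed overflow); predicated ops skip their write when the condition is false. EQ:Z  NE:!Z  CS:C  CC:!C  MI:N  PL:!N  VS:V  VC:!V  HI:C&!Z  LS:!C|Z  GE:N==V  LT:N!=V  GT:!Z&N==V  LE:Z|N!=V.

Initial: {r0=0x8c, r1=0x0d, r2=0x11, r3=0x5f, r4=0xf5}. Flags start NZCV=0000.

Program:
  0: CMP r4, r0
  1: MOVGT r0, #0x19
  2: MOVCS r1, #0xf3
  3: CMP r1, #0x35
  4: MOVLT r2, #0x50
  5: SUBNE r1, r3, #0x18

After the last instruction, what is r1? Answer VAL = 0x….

VAL = 0x47

0: ✓ CMP  NZCV=0010
1: ✓ MOVGT  r0←0x19
2: ✓ MOVCS  r1←0xf3
3: ✓ CMP  NZCV=1010
4: ✓ MOVLT  r2←0x50
5: ✓ SUBNE  r1←0x47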